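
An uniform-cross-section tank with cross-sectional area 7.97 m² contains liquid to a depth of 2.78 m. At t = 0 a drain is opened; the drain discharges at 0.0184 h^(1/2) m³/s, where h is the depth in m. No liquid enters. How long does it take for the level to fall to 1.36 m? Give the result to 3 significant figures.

A dh/dt = −Q_out = −0.0184 √h.
Separate and integrate: 2(√h − √h₀) = −(0.0184/A) t.
t = 2A(√h₀ − √h)/0.0184 = 2·7.97·(√2.78 − √1.36)/0.0184
  = 15.940 × (1.6673 − 1.1662) / 0.0184 = 434.14 s.

434 s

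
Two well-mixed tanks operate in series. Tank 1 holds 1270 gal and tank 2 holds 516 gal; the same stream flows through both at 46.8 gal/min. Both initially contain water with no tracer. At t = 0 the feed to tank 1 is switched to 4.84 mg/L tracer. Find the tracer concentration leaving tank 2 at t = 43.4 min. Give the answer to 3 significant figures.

3.26 mg/L

Species balance on tank i: dCᵢ/dt = (Cᵢ₋₁ − Cᵢ)/τᵢ with τᵢ = Vᵢ/Q.
τ₁ = 1270/46.8 = 27.137 min; τ₂ = 516/46.8 = 11.026 min.
Solving the cascade with C₁(0)=C₂(0)=0 gives C₂(t) = C_in[1 − (τ₁ e^(−t/τ₁) − τ₂ e^(−t/τ₂))/(τ₁ − τ₂)].
At t = 43.4: e^(−t/τ₁) = 0.20204, e^(−t/τ₂) = 0.019521.
C₂ = 4.84·[1 − (27.137·0.20204 − 11.026·0.019521)/(16.111)] = 4.84·0.67306 = 3.2576 mg/L.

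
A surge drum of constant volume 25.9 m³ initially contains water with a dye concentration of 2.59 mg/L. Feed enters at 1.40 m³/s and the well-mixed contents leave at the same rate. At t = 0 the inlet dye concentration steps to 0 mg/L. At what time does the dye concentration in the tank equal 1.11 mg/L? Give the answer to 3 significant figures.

15.7 s

Species balance: V dC/dt = Q(C_in − C) ⇒ τ = V/Q = 18.500 s.
C(t) = C_in + (C₀ − C_in) e^(−t/τ). Set C = 1.11 and solve for t:
e^(−t/τ) = (C − C_in)/(C₀ − C_in) = (1.11 − 0)/(2.59 − 0) = 0.42857
t = −τ ln(…) = 18.500 × 0.84730 = 15.675 s.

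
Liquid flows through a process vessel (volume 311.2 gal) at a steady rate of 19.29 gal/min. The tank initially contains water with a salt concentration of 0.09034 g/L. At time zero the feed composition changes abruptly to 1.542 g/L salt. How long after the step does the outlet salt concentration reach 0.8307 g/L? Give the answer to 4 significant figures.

11.51 min

Transient balance on the dissolved component: V dC/dt = Q(C_in − C), so τ = V/Q = 16.1327 min.
C(t) = C_in + (C₀ − C_in) e^(−t/τ). Set C = 0.8307 and solve for t:
e^(−t/τ) = (C − C_in)/(C₀ − C_in) = (0.8307 − 1.542)/(0.09034 − 1.542) = 0.489991
t = −τ ln(…) = 16.1327 × 0.713369 = 11.5086 min.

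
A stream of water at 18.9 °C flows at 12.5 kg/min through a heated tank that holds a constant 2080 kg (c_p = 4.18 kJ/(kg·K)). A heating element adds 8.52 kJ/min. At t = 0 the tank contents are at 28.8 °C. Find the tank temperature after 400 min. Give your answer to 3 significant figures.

First-law balance (no shaft work): M c_p dT/dt = ṁ c_p (T_in − T) + 8.52.
Rearrange: dT/dt = (T_ss − T)/τ with τ = M/ṁ = 166.40 min and T_ss = T_in + Q̇/(ṁ c_p) = 19.063 °C.
Solution: T(t) = T_ss + (T₀ − T_ss) e^(−t/τ).
T(400) = 19.063 + (9.7369)·e^(−400/166.40) = 19.063 + (9.7369)·0.090370 = 19.943 °C.

19.9 °C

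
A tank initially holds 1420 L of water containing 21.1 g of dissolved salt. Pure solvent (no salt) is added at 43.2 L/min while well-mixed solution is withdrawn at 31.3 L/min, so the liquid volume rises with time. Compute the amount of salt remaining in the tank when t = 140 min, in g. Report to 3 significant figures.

2.74 g

Let m(t) be the amount of salt. Volume: V(t) = V₀ + (Q_in − Q_out) t = 1420 + 11.900 t; V(140) = 3086.0 L.
Solute balance: dm/dt = 0 − Q_out C = −Q_out m/V(t).
dm/m = −Q_out dt/(V₀ + 11.900 t); integrating gives ln(m/m₀) = −(Q_out/(Q_in−Q_out)) ln(V/V₀).
m = m₀ (V₀/V)^(Q_out/(Q_in−Q_out)) = 21.1 × (1420/3086.0)^(2.6303) = 2.7391 g.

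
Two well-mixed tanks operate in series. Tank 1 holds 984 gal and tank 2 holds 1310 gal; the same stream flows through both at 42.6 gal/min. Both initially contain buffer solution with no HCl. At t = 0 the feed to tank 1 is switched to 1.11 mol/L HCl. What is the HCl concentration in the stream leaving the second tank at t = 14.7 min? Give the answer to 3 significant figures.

0.118 mol/L

Each tank obeys Vᵢ dCᵢ/dt = Q(Cᵢ₋₁ − Cᵢ), so τᵢ = Vᵢ/Q.
τ₁ = 984/42.6 = 23.099 min; τ₂ = 1310/42.6 = 30.751 min.
Tank 1: C₁ = C_in(1 − e^(−t/τ₁)). Tank 2 (τ₁ ≠ τ₂): C₂ = C_in[1 − (τ₁ e^(−t/τ₁) − τ₂ e^(−t/τ₂))/(τ₁ − τ₂)].
At t = 14.7: e^(−t/τ₁) = 0.52919, e^(−t/τ₂) = 0.62000.
C₂ = 1.11·[1 − (23.099·0.52919 − 30.751·0.62000)/(-7.6526)] = 1.11·0.10589 = 0.11754 mol/L.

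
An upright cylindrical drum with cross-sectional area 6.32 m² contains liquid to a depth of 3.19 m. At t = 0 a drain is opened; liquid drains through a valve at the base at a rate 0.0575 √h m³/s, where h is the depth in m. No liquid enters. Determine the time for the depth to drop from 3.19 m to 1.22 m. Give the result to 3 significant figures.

Mass balance (ρ constant): A dh/dt = −0.0575 √h.
∫ h^(−1/2) dh = −(0.0575/A) ∫ dt, giving 2√h = 2√h₀ − (0.0575/A) t.
t = 2A(√h₀ − √h)/0.0575 = 2·6.32·(√3.19 − √1.22)/0.0575
  = 12.640 × (1.7861 − 1.1045) / 0.0575 = 149.82 s.

150 s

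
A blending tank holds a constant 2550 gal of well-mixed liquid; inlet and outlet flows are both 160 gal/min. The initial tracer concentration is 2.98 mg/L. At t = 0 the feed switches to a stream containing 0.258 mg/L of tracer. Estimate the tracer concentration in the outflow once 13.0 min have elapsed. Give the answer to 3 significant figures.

1.46 mg/L

Mass balance on the solute (V constant): V dC/dt = Q(C_in − C).
Time constant τ = V/Q = 2550/160 = 15.938 min.
Integrating: C(t) = C_in + (C₀ − C_in) e^(−t/τ).
C(13.0) = 0.258 + (2.98 − 0.258)·e^(−13.0/15.938) = 0.258 + (2.7220)·0.44234 = 1.4620 mg/L.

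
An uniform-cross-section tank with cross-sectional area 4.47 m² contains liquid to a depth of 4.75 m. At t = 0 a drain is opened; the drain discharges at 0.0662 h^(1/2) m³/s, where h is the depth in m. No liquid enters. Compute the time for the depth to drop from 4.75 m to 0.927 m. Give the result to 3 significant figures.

164 s

Unsteady balance on liquid volume: A dh/dt = −0.0662 √h.
This is separable: 2 d(√h)/dt = −0.0662/A, so √h = √h₀ − (0.0662/(2A)) t.
t = 2A(√h₀ − √h)/0.0662 = 2·4.47·(√4.75 − √0.927)/0.0662
  = 8.9400 × (2.1794 − 0.96281) / 0.0662 = 164.30 s.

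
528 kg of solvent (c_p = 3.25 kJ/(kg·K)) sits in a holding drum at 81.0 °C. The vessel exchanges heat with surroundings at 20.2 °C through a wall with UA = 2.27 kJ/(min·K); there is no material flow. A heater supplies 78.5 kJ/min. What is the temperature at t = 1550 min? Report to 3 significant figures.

First-law balance (no shaft work): M c_p dT/dt = −UA(T − T_amb) + Q̇.
dT/dt = (T_ss − T)/τ with T_ss = T_amb + Q̇/UA = 20.2 + 78.5/2.27 = 54.781 °C, τ = M c_p/UA = 528·3.25/2.27 = 755.95 min.
This is linear first-order; T(t) = T_ss + (T₀ − T_ss) e^(−t/τ).
T(1550) = 54.781 + (26.219)·0.12868 = 58.155 °C.

58.2 °C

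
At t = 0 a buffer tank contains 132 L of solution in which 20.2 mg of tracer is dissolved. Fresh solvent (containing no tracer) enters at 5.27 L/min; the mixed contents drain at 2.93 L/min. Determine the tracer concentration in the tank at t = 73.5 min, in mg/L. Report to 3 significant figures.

Total volume: dV/dt = Q_in − Q_out = 2.3400 L/min, so V(t) = 132 + 2.3400 t and V(73.5) = 303.99 L.
No tracer enters, so dm/dt = −Q_out · (m/V).
dm/m = −Q_out dt/(V₀ + 2.3400 t); integrating gives ln(m/m₀) = −(Q_out/(Q_in−Q_out)) ln(V/V₀).
m = m₀ (V₀/V)^(Q_out/(Q_in−Q_out)) = 20.2 × (132/303.99)^(1.2521) = 7.1076 mg.
C = m/V = 7.1076/303.99 = 0.023381 mg/L.

0.0234 mg/L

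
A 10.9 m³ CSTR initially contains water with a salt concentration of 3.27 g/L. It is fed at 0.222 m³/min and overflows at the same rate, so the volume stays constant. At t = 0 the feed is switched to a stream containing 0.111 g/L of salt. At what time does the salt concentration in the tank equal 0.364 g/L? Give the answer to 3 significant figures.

124 min

Species balance: V dC/dt = Q(C_in − C) ⇒ τ = V/Q = 49.099 min.
C(t) = C_in + (C₀ − C_in) e^(−t/τ). Set C = 0.364 and solve for t:
e^(−t/τ) = (C − C_in)/(C₀ − C_in) = (0.364 − 0.111)/(3.27 − 0.111) = 0.080089
t = −τ ln(…) = 49.099 × 2.5246 = 123.96 min.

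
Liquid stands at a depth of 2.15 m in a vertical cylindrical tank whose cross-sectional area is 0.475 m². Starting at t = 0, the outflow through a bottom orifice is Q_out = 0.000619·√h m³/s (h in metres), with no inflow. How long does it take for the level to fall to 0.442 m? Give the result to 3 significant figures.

1230 s

A dh/dt = −Q_out = −0.000619 √h.
∫ h^(−1/2) dh = −(0.000619/A) ∫ dt, giving 2√h = 2√h₀ − (0.000619/A) t.
t = 2A(√h₀ − √h)/0.000619 = 2·0.475·(√2.15 − √0.442)/0.000619
  = 0.95000 × (1.4663 − 0.66483) / 0.000619 = 1230.0 s.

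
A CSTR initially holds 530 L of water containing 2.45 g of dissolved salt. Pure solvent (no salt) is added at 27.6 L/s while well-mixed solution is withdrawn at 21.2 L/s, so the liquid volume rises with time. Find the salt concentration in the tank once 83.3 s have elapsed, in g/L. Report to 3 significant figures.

Let m(t) be the amount of salt. Volume: V(t) = V₀ + (Q_in − Q_out) t = 530 + 6.4000 t; V(83.3) = 1063.1 L.
No salt enters, so dm/dt = −Q_out · (m/V).
dm/m = −Q_out dt/(V₀ + 6.4000 t); integrating gives ln(m/m₀) = −(Q_out/(Q_in−Q_out)) ln(V/V₀).
m = m₀ (V₀/V)^(Q_out/(Q_in−Q_out)) = 2.45 × (530/1063.1)^(3.3125) = 0.24422 g.
C = m/V = 0.24422/1063.1 = 0.00022972 g/L.

0.000230 g/L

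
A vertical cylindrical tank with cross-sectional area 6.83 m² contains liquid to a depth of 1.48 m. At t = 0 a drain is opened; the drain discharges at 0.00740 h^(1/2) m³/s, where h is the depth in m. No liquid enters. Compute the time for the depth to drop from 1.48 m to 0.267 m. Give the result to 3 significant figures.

A dh/dt = −Q_out = −0.00740 √h.
This is separable: 2 d(√h)/dt = −0.00740/A, so √h = √h₀ − (0.00740/(2A)) t.
t = 2A(√h₀ − √h)/0.00740 = 2·6.83·(√1.48 − √0.267)/0.00740
  = 13.660 × (1.2166 − 0.51672) / 0.00740 = 1291.9 s.

1290 s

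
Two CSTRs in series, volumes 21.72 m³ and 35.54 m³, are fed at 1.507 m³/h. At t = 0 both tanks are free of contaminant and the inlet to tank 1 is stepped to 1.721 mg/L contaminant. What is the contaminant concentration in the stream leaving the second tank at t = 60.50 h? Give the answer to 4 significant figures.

1.421 mg/L

Time constants: τᵢ = Vᵢ/Q for each well-mixed tank.
τ₁ = 21.72/1.507 = 14.4127 h; τ₂ = 35.54/1.507 = 23.5833 h.
Tank 1: C₁ = C_in(1 − e^(−t/τ₁)). Tank 2 (τ₁ ≠ τ₂): C₂ = C_in[1 − (τ₁ e^(−t/τ₁) − τ₂ e^(−t/τ₂))/(τ₁ − τ₂)].
At t = 60.50: e^(−t/τ₁) = 0.0150305, e^(−t/τ₂) = 0.0768902.
C₂ = 1.721·[1 − (14.4127·0.0150305 − 23.5833·0.0768902)/(-9.17054)] = 1.721·0.825889 = 1.42135 mg/L.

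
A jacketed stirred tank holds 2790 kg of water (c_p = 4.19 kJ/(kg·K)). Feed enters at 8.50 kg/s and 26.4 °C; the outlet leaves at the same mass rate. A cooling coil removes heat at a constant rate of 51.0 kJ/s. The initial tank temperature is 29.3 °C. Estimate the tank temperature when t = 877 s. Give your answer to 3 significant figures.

25.3 °C

M c_p dT/dt = ṁ c_p (T_in − T) − Q̇.
τ = M/ṁ = 328.24 s; T_ss = T_in − Q̇/(ṁ c_p) = 26.4 − 51.0/(8.50·4.19) = 24.968 °C.
This is linear first-order; T(t) = T_ss + (T₀ − T_ss) e^(−t/τ).
T(877) = 24.968 + (4.3320)·e^(−877/328.24) = 24.968 + (4.3320)·0.069123 = 25.267 °C.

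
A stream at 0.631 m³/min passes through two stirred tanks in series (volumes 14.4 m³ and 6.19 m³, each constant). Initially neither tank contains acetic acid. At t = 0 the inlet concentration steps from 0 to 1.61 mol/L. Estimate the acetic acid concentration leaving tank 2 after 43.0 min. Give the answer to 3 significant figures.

Species balance on tank i: dCᵢ/dt = (Cᵢ₋₁ − Cᵢ)/τᵢ with τᵢ = Vᵢ/Q.
τ₁ = 14.4/0.631 = 22.821 min; τ₂ = 6.19/0.631 = 9.8098 min.
Solving the cascade with C₁(0)=C₂(0)=0 gives C₂(t) = C_in[1 − (τ₁ e^(−t/τ₁) − τ₂ e^(−t/τ₂))/(τ₁ − τ₂)].
At t = 43.0: e^(−t/τ₁) = 0.15195, e^(−t/τ₂) = 0.012483.
C₂ = 1.61·[1 − (22.821·0.15195 − 9.8098·0.012483)/(13.011)] = 1.61·0.74291 = 1.1961 mol/L.

1.20 mol/L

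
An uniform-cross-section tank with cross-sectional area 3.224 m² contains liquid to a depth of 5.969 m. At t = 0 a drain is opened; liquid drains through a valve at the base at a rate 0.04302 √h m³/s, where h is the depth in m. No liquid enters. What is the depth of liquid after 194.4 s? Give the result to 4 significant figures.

Mass balance (ρ constant): A dh/dt = −0.04302 √h.
This is separable: 2 d(√h)/dt = −0.04302/A, so √h = √h₀ − (0.04302/(2A)) t.
√h = √5.969 − 0.04302·194.4/(2·3.224) = 2.44315 − 1.29700 = 1.14615.
h = 1.14615² = 1.31366 m.

1.314 m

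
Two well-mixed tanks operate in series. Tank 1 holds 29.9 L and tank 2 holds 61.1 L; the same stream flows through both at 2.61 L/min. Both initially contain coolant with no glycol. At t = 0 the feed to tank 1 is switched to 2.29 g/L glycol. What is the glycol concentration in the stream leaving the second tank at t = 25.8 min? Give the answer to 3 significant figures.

Time constants: τᵢ = Vᵢ/Q for each well-mixed tank.
τ₁ = 29.9/2.61 = 11.456 min; τ₂ = 61.1/2.61 = 23.410 min.
Solving the cascade with C₁(0)=C₂(0)=0 gives C₂(t) = C_in[1 − (τ₁ e^(−t/τ₁) − τ₂ e^(−t/τ₂))/(τ₁ − τ₂)].
At t = 25.8: e^(−t/τ₁) = 0.10518, e^(−t/τ₂) = 0.33217.
C₂ = 2.29·[1 − (11.456·0.10518 − 23.410·0.33217)/(-11.954)] = 2.29·0.45029 = 1.0312 g/L.

1.03 g/L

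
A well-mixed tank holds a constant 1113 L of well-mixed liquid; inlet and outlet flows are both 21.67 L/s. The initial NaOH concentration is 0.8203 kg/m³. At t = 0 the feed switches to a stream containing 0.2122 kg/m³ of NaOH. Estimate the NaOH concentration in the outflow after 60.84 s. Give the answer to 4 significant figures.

0.3982 kg/m³

Unsteady species balance (constant V, well mixed): V dC/dt = Q(C_in − C).
So dC/dt = (C_in − C)/τ with τ = V/Q = 1113/21.67 = 51.3613 s.
C approaches C_in exponentially: C(t) = C_in + (C₀ − C_in) e^(−t/τ).
C(60.84) = 0.2122 + (0.8203 − 0.2122)·e^(−60.84/51.3613) = 0.2122 + (0.608100)·0.305884 = 0.398208 kg/m³.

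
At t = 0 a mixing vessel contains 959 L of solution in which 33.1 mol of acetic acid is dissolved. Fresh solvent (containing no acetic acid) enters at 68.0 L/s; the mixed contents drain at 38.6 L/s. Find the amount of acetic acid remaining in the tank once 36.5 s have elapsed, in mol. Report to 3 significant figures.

12.3 mol

Let m(t) be the amount of acetic acid. Volume: V(t) = V₀ + (Q_in − Q_out) t = 959 + 29.400 t; V(36.5) = 2032.1 L.
Solute balance: dm/dt = 0 − Q_out C = −Q_out m/V(t).
dm/m = −Q_out dt/(V₀ + 29.400 t); integrating gives ln(m/m₀) = −(Q_out/(Q_in−Q_out)) ln(V/V₀).
m = m₀ (V₀/V)^(Q_out/(Q_in−Q_out)) = 33.1 × (959/2032.1)^(1.3129) = 12.349 mol.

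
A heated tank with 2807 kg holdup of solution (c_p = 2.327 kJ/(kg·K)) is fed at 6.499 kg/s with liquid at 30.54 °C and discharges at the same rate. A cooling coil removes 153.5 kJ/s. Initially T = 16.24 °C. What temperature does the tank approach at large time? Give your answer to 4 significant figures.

20.39 °C

M c_p dT/dt = ṁ c_p (T_in − T) − Q̇.
At steady state dT/dt = 0 ⇒ T_ss = T_in − Q̇/(ṁ c_p) = 30.54 − 153.5/(6.499·2.327) = 20.3900 °C.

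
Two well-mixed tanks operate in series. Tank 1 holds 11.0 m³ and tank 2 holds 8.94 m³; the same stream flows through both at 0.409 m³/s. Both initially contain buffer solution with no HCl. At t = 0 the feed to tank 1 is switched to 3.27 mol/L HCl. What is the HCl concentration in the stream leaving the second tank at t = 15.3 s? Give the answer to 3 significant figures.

Each tank obeys Vᵢ dCᵢ/dt = Q(Cᵢ₋₁ − Cᵢ), so τᵢ = Vᵢ/Q.
τ₁ = 11.0/0.409 = 26.895 s; τ₂ = 8.94/0.409 = 21.858 s.
Tank 1: C₁ = C_in(1 − e^(−t/τ₁)). Tank 2 (τ₁ ≠ τ₂): C₂ = C_in[1 − (τ₁ e^(−t/τ₁) − τ₂ e^(−t/τ₂))/(τ₁ − τ₂)].
At t = 15.3: e^(−t/τ₁) = 0.56616, e^(−t/τ₂) = 0.49660.
C₂ = 3.27·[1 − (26.895·0.56616 − 21.858·0.49660)/(5.0367)] = 3.27·0.13198 = 0.43158 mol/L.

0.432 mol/L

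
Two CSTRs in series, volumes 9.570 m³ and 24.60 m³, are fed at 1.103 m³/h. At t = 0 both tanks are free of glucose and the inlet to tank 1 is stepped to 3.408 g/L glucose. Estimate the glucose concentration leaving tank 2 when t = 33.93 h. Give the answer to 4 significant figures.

2.233 g/L

Each tank obeys Vᵢ dCᵢ/dt = Q(Cᵢ₋₁ − Cᵢ), so τᵢ = Vᵢ/Q.
τ₁ = 9.570/1.103 = 8.67634 h; τ₂ = 24.60/1.103 = 22.3028 h.
Solving the cascade with C₁(0)=C₂(0)=0 gives C₂(t) = C_in[1 − (τ₁ e^(−t/τ₁) − τ₂ e^(−t/τ₂))/(τ₁ − τ₂)].
At t = 33.93: e^(−t/τ₁) = 0.0200278, e^(−t/τ₂) = 0.218421.
C₂ = 3.408·[1 − (8.67634·0.0200278 − 22.3028·0.218421)/(-13.6265)] = 3.408·0.655257 = 2.23312 g/L.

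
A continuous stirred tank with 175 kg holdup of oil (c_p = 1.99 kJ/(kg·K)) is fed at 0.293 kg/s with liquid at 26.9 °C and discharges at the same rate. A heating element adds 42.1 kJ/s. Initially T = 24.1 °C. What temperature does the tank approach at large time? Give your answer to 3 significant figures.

99.1 °C

M c_p dT/dt = ṁ c_p (T_in − T) + Q̇.
At steady state dT/dt = 0 ⇒ T_ss = T_in + Q̇/(ṁ c_p) = 26.9 + 42.1/(0.293·1.99) = 99.104 °C.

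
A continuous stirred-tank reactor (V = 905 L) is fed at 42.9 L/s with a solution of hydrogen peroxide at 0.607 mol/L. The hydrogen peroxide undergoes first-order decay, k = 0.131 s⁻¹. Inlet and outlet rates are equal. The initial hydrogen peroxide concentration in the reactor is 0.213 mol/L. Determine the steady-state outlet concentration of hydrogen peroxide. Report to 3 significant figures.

0.161 mol/L

Accumulation = in − out − consumed: V dC/dt = Q C_in − Q C − k V C.
At steady state: 0 = Q C_in − (Q + kV) C_ss, so C_ss = Q C_in/(Q + kV).
C_ss = 42.9·0.607/(42.9 + 0.131·905) = 26.040/161.46 = 0.16129 mol/L.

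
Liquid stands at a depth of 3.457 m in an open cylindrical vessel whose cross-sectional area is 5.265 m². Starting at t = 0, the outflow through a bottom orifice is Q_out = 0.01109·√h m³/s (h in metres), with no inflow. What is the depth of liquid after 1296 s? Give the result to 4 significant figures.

0.2444 m

With no inflow, A dh/dt = −0.01109 √h.
Separate and integrate: 2(√h − √h₀) = −(0.01109/A) t.
√h = √3.457 − 0.01109·1296/(2·5.265) = 1.85930 − 1.36492 = 0.494378.
h = 0.494378² = 0.244409 m.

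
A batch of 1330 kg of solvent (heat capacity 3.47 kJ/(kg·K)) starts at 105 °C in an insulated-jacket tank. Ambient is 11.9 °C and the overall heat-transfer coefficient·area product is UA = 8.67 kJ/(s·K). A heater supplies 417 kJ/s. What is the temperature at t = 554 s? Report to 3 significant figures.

75.9 °C

Energy balance: M c_p dT/dt = −UA(T − T_amb) + Q̇.
dT/dt = (T_ss − T)/τ with T_ss = T_amb + Q̇/UA = 11.9 + 417/8.67 = 59.997 °C, τ = M c_p/UA = 1330·3.47/8.67 = 532.31 s.
Integrating: T(t) = T_ss + (T₀ − T_ss) e^(−t/τ).
T(554) = 59.997 + (45.003)·0.35319 = 75.891 °C.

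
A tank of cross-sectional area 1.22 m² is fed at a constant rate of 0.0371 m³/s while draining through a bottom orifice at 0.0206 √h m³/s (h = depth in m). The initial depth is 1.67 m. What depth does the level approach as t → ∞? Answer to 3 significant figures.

Level balance: A dh/dt = 0.0371 − 0.0206 √h. Setting dh/dt = 0:
Q_in = 0.0206 √h_ss ⇒ √h_ss = 0.0371/0.0206 = 1.8010.
h_ss = 1.8010² = 3.2435 m. (Since h₀ = 1.67 m < h_ss, the level will rise toward this value.)

3.24 m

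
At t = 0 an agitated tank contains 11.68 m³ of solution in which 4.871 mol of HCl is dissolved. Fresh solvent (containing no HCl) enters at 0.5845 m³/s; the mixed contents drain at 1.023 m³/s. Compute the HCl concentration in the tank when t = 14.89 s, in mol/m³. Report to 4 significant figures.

0.1400 mol/m³

Total volume: dV/dt = Q_in − Q_out = -0.438500 m³/s, so V(t) = 11.68 − 0.438500 t and V(14.89) = 5.15074 m³.
No HCl enters, so dm/dt = −Q_out · (m/V).
dm/m = −Q_out dt/(V₀ − 0.438500 t); integrating gives ln(m/m₀) = −(Q_out/(Q_in−Q_out)) ln(V/V₀).
m = m₀ (V₀/V)^(Q_out/(Q_in−Q_out)) = 4.871 × (11.68/5.15074)^(-2.33295) = 0.721243 mol.
C = m/V = 0.721243/5.15074 = 0.140027 mol/m³.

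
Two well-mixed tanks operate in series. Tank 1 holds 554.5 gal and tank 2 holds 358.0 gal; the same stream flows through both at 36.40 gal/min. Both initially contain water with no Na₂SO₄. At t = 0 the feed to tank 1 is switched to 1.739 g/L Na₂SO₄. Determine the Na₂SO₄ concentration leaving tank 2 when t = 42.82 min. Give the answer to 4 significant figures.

Each tank obeys Vᵢ dCᵢ/dt = Q(Cᵢ₋₁ − Cᵢ), so τᵢ = Vᵢ/Q.
τ₁ = 554.5/36.40 = 15.2335 min; τ₂ = 358.0/36.40 = 9.83516 min.
Solving the cascade with C₁(0)=C₂(0)=0 gives C₂(t) = C_in[1 − (τ₁ e^(−t/τ₁) − τ₂ e^(−t/τ₂))/(τ₁ − τ₂)].
At t = 42.82: e^(−t/τ₁) = 0.0601504, e^(−t/τ₂) = 0.0128583.
C₂ = 1.739·[1 − (15.2335·0.0601504 − 9.83516·0.0128583)/(5.39835)] = 1.739·0.853689 = 1.48457 g/L.

1.485 g/L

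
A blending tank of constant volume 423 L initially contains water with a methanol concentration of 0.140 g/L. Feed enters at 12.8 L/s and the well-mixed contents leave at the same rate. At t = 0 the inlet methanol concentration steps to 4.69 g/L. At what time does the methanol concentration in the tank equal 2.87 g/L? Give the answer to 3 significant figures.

Species balance: V dC/dt = Q(C_in − C) ⇒ τ = V/Q = 33.047 s.
C(t) = C_in + (C₀ − C_in) e^(−t/τ). Set C = 2.87 and solve for t:
e^(−t/τ) = (C − C_in)/(C₀ − C_in) = (2.87 − 4.69)/(0.140 − 4.69) = 0.40000
t = −τ ln(…) = 33.047 × 0.91629 = 30.281 s.

30.3 s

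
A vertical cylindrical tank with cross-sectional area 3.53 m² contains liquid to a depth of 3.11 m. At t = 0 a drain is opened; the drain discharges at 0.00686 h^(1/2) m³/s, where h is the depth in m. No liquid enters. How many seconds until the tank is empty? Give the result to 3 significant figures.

Mass balance (ρ constant): A dh/dt = −0.00686 √h.
Separate and integrate: 2(√h − √h₀) = −(0.00686/A) t.
Set h = 0: 2√h₀ = (0.00686/A) t_empty ⇒ t_empty = 2A√h₀/0.00686.
t_empty = 2·3.53·√3.11/0.00686 = 7.0600·1.7635/0.00686 = 1814.9 s.

1810 s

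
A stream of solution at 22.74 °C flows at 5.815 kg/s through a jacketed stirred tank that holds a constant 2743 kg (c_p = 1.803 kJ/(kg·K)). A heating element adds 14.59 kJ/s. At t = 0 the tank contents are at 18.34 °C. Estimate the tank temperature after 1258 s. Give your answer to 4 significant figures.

M c_p dT/dt = ṁ c_p (T_in − T) + Q̇.
τ = M/ṁ = 471.711 s; T_ss = T_in + Q̇/(ṁ c_p) = 22.74 + 14.59/(5.815·1.803) = 24.1316 °C.
Integrating: T(t) = T_ss + (T₀ − T_ss) e^(−t/τ).
T(1258) = 24.1316 + (-5.79159)·e^(−1258/471.711) = 24.1316 + (-5.79159)·0.0694682 = 23.7293 °C.

23.73 °C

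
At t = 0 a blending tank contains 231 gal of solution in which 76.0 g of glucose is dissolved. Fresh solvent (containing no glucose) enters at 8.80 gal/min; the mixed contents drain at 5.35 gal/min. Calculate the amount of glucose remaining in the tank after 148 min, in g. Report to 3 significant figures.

12.5 g

Let m(t) be the amount of glucose. Volume: V(t) = V₀ + (Q_in − Q_out) t = 231 + 3.4500 t; V(148) = 741.60 gal.
No glucose enters, so dm/dt = −Q_out · (m/V).
Separate: dm/m = −Q_out dt/V(t) ⇒ ln(m/m₀) = −(Q_out/(Q_in−Q_out)) ln(V/V₀).
m = m₀ (V₀/V)^(Q_out/(Q_in−Q_out)) = 76.0 × (231/741.60)^(1.5507) = 12.453 g.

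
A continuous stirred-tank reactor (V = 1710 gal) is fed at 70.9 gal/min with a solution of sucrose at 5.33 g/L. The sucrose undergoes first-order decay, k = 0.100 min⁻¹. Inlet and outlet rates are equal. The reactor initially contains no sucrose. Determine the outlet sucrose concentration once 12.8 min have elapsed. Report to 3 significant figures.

1.31 g/L

Species balance: V dC/dt = Q C_in − Q C − k V C.
This is linear with rate a = Q/V + k = 0.14146 min⁻¹.
C_ss = Q C_in/(Q + kV) = 1.5622 g/L; C(t) = C_ss + (C₀ − C_ss) e^(−a t).
C(12.8) = 1.5622 + (-1.5622)·e^(−0.14146·12.8) = 1.5622 + (-1.5622)·0.16354 = 1.3067 g/L.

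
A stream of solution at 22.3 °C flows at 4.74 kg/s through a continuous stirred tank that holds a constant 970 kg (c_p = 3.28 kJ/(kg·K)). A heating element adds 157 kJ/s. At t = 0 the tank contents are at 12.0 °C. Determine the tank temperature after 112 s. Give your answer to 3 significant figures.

Unsteady energy balance on the tank contents: M c_p dT/dt = ṁ c_p (T_in − T) + 157.
τ = M/ṁ = 204.64 s; T_ss = T_in + Q̇/(ṁ c_p) = 22.3 + 157/(4.74·3.28) = 32.398 °C.
This is linear first-order; T(t) = T_ss + (T₀ − T_ss) e^(−t/τ).
T(112) = 32.398 + (-20.398)·e^(−112/204.64) = 32.398 + (-20.398)·0.57851 = 20.598 °C.

20.6 °C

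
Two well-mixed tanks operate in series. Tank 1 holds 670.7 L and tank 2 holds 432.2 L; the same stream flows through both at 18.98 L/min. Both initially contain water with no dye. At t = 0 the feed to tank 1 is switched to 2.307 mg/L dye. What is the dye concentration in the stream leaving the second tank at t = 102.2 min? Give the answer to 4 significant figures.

1.994 mg/L

Time constants: τᵢ = Vᵢ/Q for each well-mixed tank.
τ₁ = 670.7/18.98 = 35.3372 min; τ₂ = 432.2/18.98 = 22.7713 min.
Solving the cascade with C₁(0)=C₂(0)=0 gives C₂(t) = C_in[1 − (τ₁ e^(−t/τ₁) − τ₂ e^(−t/τ₂))/(τ₁ − τ₂)].
At t = 102.2: e^(−t/τ₁) = 0.0554576, e^(−t/τ₂) = 0.0112420.
C₂ = 2.307·[1 − (35.3372·0.0554576 − 22.7713·0.0112420)/(12.5659)] = 2.307·0.864417 = 1.99421 mg/L.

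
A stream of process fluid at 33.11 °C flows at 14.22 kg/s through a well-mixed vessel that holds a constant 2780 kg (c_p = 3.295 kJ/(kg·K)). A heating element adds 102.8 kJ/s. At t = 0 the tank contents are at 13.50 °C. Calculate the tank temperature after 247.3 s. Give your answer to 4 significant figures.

Heat balance on the well-mixed liquid: M c_p dT/dt = ṁ c_p (T_in − T) + 102.8.
Rearrange: dT/dt = (T_ss − T)/τ with τ = M/ṁ = 195.499 s and T_ss = T_in + Q̇/(ṁ c_p) = 35.3040 °C.
Solution: T(t) = T_ss + (T₀ − T_ss) e^(−t/τ).
T(247.3) = 35.3040 + (-21.8040)·e^(−247.3/195.499) = 35.3040 + (-21.8040)·0.282249 = 29.1499 °C.

29.15 °C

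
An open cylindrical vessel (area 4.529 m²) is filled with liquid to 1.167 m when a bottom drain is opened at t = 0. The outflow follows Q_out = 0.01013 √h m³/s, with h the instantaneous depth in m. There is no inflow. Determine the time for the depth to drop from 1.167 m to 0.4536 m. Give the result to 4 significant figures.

363.7 s

A dh/dt = −Q_out = −0.01013 √h.
Separate and integrate: 2(√h − √h₀) = −(0.01013/A) t.
t = 2A(√h₀ − √h)/0.01013 = 2·4.529·(√1.167 − √0.4536)/0.01013
  = 9.05800 × (1.08028 − 0.673498) / 0.01013 = 363.732 s.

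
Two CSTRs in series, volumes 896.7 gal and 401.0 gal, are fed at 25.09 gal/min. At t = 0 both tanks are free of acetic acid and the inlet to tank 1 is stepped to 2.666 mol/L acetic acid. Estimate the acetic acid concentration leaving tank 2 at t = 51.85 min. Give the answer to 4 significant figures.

1.620 mol/L

Each tank obeys Vᵢ dCᵢ/dt = Q(Cᵢ₋₁ − Cᵢ), so τᵢ = Vᵢ/Q.
τ₁ = 896.7/25.09 = 35.7393 min; τ₂ = 401.0/25.09 = 15.9825 min.
Solving the cascade with C₁(0)=C₂(0)=0 gives C₂(t) = C_in[1 − (τ₁ e^(−t/τ₁) − τ₂ e^(−t/τ₂))/(τ₁ − τ₂)].
At t = 51.85: e^(−t/τ₁) = 0.234387, e^(−t/τ₂) = 0.0390005.
C₂ = 2.666·[1 − (35.7393·0.234387 − 15.9825·0.0390005)/(19.7569)] = 2.666·0.607554 = 1.61974 mol/L.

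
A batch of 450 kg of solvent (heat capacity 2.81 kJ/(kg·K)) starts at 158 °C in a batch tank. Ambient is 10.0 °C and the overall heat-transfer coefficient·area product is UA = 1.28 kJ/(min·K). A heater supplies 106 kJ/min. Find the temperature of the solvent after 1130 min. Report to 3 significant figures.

Lumped-capacitance energy balance: M c_p dT/dt = UA(T_amb − T) + Q̇.
dT/dt = (T_ss − T)/τ with T_ss = T_amb + Q̇/UA = 10.0 + 106/1.28 = 92.812 °C, τ = M c_p/UA = 450·2.81/1.28 = 987.89 min.
This is linear first-order; T(t) = T_ss + (T₀ − T_ss) e^(−t/τ).
T(1130) = 92.812 + (65.188)·0.31859 = 113.58 °C.

114 °C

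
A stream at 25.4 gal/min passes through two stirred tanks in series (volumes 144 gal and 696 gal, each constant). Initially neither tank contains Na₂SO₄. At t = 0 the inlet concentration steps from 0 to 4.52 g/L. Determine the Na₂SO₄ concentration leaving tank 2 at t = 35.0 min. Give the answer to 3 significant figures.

2.93 g/L

Time constants: τᵢ = Vᵢ/Q for each well-mixed tank.
τ₁ = 144/25.4 = 5.6693 min; τ₂ = 696/25.4 = 27.402 min.
Solving the cascade with C₁(0)=C₂(0)=0 gives C₂(t) = C_in[1 − (τ₁ e^(−t/τ₁) − τ₂ e^(−t/τ₂))/(τ₁ − τ₂)].
At t = 35.0: e^(−t/τ₁) = 0.0020837, e^(−t/τ₂) = 0.27879.
C₂ = 4.52·[1 − (5.6693·0.0020837 − 27.402·0.27879)/(-21.732)] = 4.52·0.64903 = 2.9336 g/L.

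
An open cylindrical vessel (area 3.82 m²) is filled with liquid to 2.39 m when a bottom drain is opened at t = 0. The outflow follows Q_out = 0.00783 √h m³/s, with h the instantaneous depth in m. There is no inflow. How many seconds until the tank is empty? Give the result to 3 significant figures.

Unsteady balance on liquid volume: A dh/dt = −0.00783 √h.
Separate and integrate: 2(√h − √h₀) = −(0.00783/A) t.
Set h = 0: 2√h₀ = (0.00783/A) t_empty ⇒ t_empty = 2A√h₀/0.00783.
t_empty = 2·3.82·√2.39/0.00783 = 7.6400·1.5460/0.00783 = 1508.4 s.

1510 s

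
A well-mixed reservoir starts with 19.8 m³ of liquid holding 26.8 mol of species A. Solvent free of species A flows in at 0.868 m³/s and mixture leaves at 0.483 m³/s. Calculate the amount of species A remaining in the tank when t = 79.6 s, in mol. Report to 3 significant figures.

Total volume: dV/dt = Q_in − Q_out = 0.38500 m³/s, so V(t) = 19.8 + 0.38500 t and V(79.6) = 50.446 m³.
No species A enters, so dm/dt = −Q_out · (m/V).
dm/m = −Q_out dt/(V₀ + 0.38500 t); integrating gives ln(m/m₀) = −(Q_out/(Q_in−Q_out)) ln(V/V₀).
m = m₀ (V₀/V)^(Q_out/(Q_in−Q_out)) = 26.8 × (19.8/50.446)^(1.2545) = 8.2906 mol.

8.29 mol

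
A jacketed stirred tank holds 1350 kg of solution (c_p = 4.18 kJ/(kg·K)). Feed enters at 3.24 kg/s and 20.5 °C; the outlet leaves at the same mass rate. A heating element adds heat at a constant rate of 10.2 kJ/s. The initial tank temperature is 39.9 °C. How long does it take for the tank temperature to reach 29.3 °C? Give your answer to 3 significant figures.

350 s

M c_p dT/dt = ṁ c_p (T_in − T) + Q̇.
τ = M/ṁ = 416.67 s; T_ss = T_in + Q̇/(ṁ c_p) = 21.253 °C.
T(t) = T_ss + (T₀ − T_ss) e^(−t/τ). Set T = 29.3:
e^(−t/τ) = (29.3 − 21.253)/(39.9 − 21.253) = 0.43154
t = −416.67 · ln(0.43154) = 350.17 s.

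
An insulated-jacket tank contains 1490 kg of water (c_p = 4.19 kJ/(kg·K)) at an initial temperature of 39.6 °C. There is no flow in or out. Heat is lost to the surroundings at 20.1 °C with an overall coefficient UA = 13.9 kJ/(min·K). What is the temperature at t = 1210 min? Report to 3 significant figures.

21.4 °C

M c_p dT/dt = −UA(T − T_amb).
dT/dt = (T_ss − T)/τ with T_ss = T_amb = 20.100 °C, τ = M c_p/UA = 1490·4.19/13.9 = 449.14 min.
T approaches T_ss exponentially: T(t) = T_ss + (T₀ − T_ss) e^(−t/τ).
T(1210) = 20.100 + (19.500)·0.067609 = 21.418 °C.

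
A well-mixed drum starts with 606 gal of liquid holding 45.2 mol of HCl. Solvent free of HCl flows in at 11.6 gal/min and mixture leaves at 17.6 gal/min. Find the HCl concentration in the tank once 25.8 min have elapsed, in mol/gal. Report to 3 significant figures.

0.0422 mol/gal

Let m(t) be the amount of HCl. Volume: V(t) = V₀ + (Q_in − Q_out) t = 606 − 6.0000 t; V(25.8) = 451.20 gal.
Species balance (pure solvent in): dm/dt = −Q_out · m/V(t).
Separate: dm/m = −Q_out dt/V(t) ⇒ ln(m/m₀) = −(Q_out/(Q_in−Q_out)) ln(V/V₀).
m = m₀ (V₀/V)^(Q_out/(Q_in−Q_out)) = 45.2 × (606/451.20)^(-2.9333) = 19.027 mol.
C = m/V = 19.027/451.20 = 0.042170 mol/gal.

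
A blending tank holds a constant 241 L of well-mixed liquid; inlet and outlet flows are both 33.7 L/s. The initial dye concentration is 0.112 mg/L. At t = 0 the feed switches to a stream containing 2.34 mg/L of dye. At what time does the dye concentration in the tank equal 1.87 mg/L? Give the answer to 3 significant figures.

Species balance: V dC/dt = Q(C_in − C) ⇒ τ = V/Q = 7.1513 s.
C(t) = C_in + (C₀ − C_in) e^(−t/τ). Set C = 1.87 and solve for t:
e^(−t/τ) = (C − C_in)/(C₀ − C_in) = (1.87 − 2.34)/(0.112 − 2.34) = 0.21095
t = −τ ln(…) = 7.1513 × 1.5561 = 11.128 s.

11.1 s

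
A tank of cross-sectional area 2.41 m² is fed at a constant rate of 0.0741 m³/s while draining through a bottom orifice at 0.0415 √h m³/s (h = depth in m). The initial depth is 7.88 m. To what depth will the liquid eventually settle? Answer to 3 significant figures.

Volume balance on the tank: A dh/dt = Q_in − 0.0415 √h. At steady state dh/dt = 0:
Q_in = 0.0415 √h_ss ⇒ √h_ss = 0.0741/0.0415 = 1.7855.
h_ss = 1.7855² = 3.1882 m. (Since h₀ = 7.88 m > h_ss, the level will fall toward this value.)

3.19 m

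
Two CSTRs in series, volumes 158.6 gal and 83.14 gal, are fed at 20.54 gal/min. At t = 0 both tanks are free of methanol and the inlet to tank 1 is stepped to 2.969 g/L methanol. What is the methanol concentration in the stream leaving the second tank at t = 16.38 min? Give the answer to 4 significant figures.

Time constants: τᵢ = Vᵢ/Q for each well-mixed tank.
τ₁ = 158.6/20.54 = 7.72152 min; τ₂ = 83.14/20.54 = 4.04771 min.
Tank 1: C₁ = C_in(1 − e^(−t/τ₁)). Tank 2 (τ₁ ≠ τ₂): C₂ = C_in[1 − (τ₁ e^(−t/τ₁) − τ₂ e^(−t/τ₂))/(τ₁ − τ₂)].
At t = 16.38: e^(−t/τ₁) = 0.119870, e^(−t/τ₂) = 0.0174794.
C₂ = 2.969·[1 − (7.72152·0.119870 − 4.04771·0.0174794)/(3.67381)] = 2.969·0.767318 = 2.27817 g/L.

2.278 g/L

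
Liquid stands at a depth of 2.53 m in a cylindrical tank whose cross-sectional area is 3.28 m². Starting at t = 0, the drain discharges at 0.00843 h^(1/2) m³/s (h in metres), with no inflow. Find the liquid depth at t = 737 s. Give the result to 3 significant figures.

Accumulation of liquid (constant cross-section A): A dh/dt = −0.00843 √h.
∫ h^(−1/2) dh = −(0.00843/A) ∫ dt, giving 2√h = 2√h₀ − (0.00843/A) t.
√h = √2.53 − 0.00843·737/(2·3.28) = 1.5906 − 0.94709 = 0.64351.
h = 0.64351² = 0.41410 m.

0.414 m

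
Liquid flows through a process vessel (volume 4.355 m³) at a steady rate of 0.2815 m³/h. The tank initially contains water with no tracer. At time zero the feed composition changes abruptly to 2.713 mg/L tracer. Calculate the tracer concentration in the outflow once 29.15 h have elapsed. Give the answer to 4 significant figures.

Mass balance on the solute (V constant): V dC/dt = Q(C_in − C).
So dC/dt = (C_in − C)/τ with τ = V/Q = 4.355/0.2815 = 15.4707 h.
C approaches C_in exponentially: C(t) = C_in + (C₀ − C_in) e^(−t/τ).
C(29.15) = 2.713 + (0 − 2.713)·e^(−29.15/15.4707) = 2.713 + (-2.71300)·0.151949 = 2.30076 mg/L.

2.301 mg/L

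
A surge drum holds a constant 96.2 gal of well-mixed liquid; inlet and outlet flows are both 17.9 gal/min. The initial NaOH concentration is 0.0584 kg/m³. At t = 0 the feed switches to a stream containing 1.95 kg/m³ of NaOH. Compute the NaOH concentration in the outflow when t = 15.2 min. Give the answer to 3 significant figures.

1.84 kg/m³

Species balance on the tank: V dC/dt = Q(C_in − C).
Rewrite as dC/dt + C/τ = C_in/τ, τ = V/Q = 5.3743 min.
Integrating: C(t) = C_in + (C₀ − C_in) e^(−t/τ).
C(15.2) = 1.95 + (0.0584 − 1.95)·e^(−15.2/5.3743) = 1.95 + (-1.8916)·0.059115 = 1.8382 kg/m³.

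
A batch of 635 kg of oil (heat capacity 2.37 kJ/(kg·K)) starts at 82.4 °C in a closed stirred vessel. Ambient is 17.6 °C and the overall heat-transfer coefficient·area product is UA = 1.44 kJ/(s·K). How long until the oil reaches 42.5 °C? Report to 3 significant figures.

M c_p dT/dt = −UA(T − T_amb).
τ = M c_p/UA = 1045.1 s; T_ss = T_amb = 17.600 °C.
T(t) = T_ss + (T₀ − T_ss)e^(−t/τ); set T = 42.5:
t = −τ ln[(T − T_ss)/(T₀ − T_ss)] = −1045.1 · ln(0.38426) = 999.58 s.

1000 s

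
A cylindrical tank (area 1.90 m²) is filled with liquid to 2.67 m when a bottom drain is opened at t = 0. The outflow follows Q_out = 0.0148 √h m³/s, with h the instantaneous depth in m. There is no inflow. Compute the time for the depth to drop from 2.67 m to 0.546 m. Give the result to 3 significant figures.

230 s

A dh/dt = −Q_out = −0.0148 √h.
∫ h^(−1/2) dh = −(0.0148/A) ∫ dt, giving 2√h = 2√h₀ − (0.0148/A) t.
t = 2A(√h₀ − √h)/0.0148 = 2·1.90·(√2.67 − √0.546)/0.0148
  = 3.8000 × (1.6340 − 0.73892) / 0.0148 = 229.82 s.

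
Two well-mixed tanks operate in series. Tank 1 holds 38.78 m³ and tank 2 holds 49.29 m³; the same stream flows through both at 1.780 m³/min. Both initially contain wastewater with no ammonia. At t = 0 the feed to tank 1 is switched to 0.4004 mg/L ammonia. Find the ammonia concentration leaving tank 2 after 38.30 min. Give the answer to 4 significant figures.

0.1842 mg/L

Time constants: τᵢ = Vᵢ/Q for each well-mixed tank.
τ₁ = 38.78/1.780 = 21.7865 min; τ₂ = 49.29/1.780 = 27.6910 min.
Solving the cascade with C₁(0)=C₂(0)=0 gives C₂(t) = C_in[1 − (τ₁ e^(−t/τ₁) − τ₂ e^(−t/τ₂))/(τ₁ − τ₂)].
At t = 38.30: e^(−t/τ₁) = 0.172395, e^(−t/τ₂) = 0.250795.
C₂ = 0.4004·[1 − (21.7865·0.172395 − 27.6910·0.250795)/(-5.90449)] = 0.4004·0.459924 = 0.184153 mg/L.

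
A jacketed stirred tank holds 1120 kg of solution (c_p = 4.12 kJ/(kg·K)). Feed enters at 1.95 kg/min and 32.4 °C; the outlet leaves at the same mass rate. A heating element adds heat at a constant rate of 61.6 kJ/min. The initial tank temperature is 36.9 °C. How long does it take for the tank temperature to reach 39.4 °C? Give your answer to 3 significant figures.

M c_p dT/dt = ṁ c_p (T_in − T) + Q̇.
τ = M/ṁ = 574.36 min; T_ss = T_in + Q̇/(ṁ c_p) = 40.067 °C.
T(t) = T_ss + (T₀ − T_ss) e^(−t/τ). Set T = 39.4:
e^(−t/τ) = (39.4 − 40.067)/(36.9 − 40.067) = 0.21071
t = −574.36 · ln(0.21071) = 894.43 min.

894 min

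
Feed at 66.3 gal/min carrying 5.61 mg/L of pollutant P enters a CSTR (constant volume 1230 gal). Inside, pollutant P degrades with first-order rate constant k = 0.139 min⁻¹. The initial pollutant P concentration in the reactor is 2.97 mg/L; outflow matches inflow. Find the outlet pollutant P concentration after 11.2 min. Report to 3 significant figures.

1.73 mg/L

Accumulation = in − out − consumed: V dC/dt = Q C_in − Q C − k V C.
dC/dt = (Q/V) C_in − (Q/V + k) C; effective rate a = Q/V + k = 0.053902 + 0.139 = 0.19290 min⁻¹.
C_ss = Q C_in/(Q + kV) = 1.5676 mg/L; C(t) = C_ss + (C₀ − C_ss) e^(−a t).
C(11.2) = 1.5676 + (1.4024)·e^(−0.19290·11.2) = 1.5676 + (1.4024)·0.11527 = 1.7292 mg/L.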